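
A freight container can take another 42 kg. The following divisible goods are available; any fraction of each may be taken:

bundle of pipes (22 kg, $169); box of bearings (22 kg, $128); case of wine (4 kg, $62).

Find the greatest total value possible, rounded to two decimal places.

Take in order of value per unit:
- case of wine (62/4 per unit): all 4 → value 62, running total 62.00
- bundle of pipes (169/22 per unit): all 22 → value 169, running total 231.00
- box of bearings (128/22 per unit): 16 of 22 → value 16×128/22 = 93.0909, running total 324.09
Total 324.09.

324.09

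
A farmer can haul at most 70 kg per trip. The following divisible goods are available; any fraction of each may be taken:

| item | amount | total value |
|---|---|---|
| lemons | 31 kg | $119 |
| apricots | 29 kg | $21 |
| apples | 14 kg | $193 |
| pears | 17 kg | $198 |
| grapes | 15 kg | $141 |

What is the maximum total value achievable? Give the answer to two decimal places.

624.13

Take in order of value per unit:
- apples (193/14 per unit): all 14 → value 193, running total 193.00
- pears (198/17 per unit): all 17 → value 198, running total 391.00
- grapes (141/15 per unit): all 15 → value 141, running total 532.00
- lemons (119/31 per unit): 24 of 31 → value 24×119/31 = 92.1290, running total 624.13
Total 624.13.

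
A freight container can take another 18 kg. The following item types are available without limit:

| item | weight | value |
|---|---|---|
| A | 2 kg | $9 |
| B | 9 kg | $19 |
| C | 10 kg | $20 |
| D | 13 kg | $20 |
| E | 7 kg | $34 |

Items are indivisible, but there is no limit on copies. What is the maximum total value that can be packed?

$86

Best value-per-unit is E at 34/7; filling with it alone gives 2×34 = 68.
Optimal mix: 2×A + 2×E → weight 18, value 86.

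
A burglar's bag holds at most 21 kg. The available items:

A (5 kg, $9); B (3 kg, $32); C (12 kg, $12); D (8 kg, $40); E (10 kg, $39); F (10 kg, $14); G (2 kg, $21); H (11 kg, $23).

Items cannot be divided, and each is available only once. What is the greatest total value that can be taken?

$111

Check high-value combinations within 21 kg:
- B+D+E: weight 3+8+10=21, value 32+40+39=111
- A+B+D+G: weight 5+3+8+2=18, value 9+32+40+21=102
- A+B+E+G: weight 5+3+10+2=20, value 9+32+39+21=101
Best: $111.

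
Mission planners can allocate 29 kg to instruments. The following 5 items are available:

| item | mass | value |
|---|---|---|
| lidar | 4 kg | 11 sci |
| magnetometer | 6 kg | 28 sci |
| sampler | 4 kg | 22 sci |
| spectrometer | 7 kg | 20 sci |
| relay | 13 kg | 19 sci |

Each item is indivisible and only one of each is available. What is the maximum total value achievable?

81 sci

This is a 0/1 knapsack; check combinations near the capacity.
- lidar+magnetometer+sampler+spectrometer: mass 4+6+4+7=21, value 11+28+22+20=81
- lidar+magnetometer+sampler+relay: mass 4+6+4+13=27, value 11+28+22+19=80
- lidar+sampler+spectrometer+relay: mass 4+4+7+13=28, value 11+22+20+19=72
Best: 81 sci.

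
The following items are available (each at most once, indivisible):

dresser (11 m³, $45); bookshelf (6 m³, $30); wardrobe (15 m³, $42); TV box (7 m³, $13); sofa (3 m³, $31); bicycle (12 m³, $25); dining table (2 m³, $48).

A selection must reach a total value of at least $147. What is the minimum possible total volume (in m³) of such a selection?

22

Subsets with value ≥ 147, sorted by total volume:
- dresser+bookshelf+sofa+dining table: volume 22, value 154
- bookshelf+wardrobe+sofa+dining table: volume 26, value 151
- dresser+sofa+bicycle+dining table: volume 28, value 149
Minimum volume: 22 m³.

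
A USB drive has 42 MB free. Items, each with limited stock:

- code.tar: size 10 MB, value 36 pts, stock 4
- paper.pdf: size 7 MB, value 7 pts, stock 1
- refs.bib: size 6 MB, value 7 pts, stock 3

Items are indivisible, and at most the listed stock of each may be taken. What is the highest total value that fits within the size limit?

144 pts

Top feasible selections:
- 4×code.tar: size 40, value 144
- 3×code.tar + 2×refs.bib: size 42, value 122
- 3×code.tar + 1×refs.bib: size 36, value 115
Best: 144 pts.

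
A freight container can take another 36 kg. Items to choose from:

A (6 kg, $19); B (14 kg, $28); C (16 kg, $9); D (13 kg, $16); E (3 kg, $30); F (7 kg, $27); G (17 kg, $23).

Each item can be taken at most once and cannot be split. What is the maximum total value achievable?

Check high-value combinations within 36 kg:
- A+B+E+F: weight 6+14+3+7=30, value 19+28+30+27=104
- A+E+F+G: weight 6+3+7+17=33, value 19+30+27+23=99
- A+B+D+E: weight 6+14+13+3=36, value 19+28+16+30=93
- A+D+E+F: weight 6+13+3+7=29, value 19+16+30+27=92
Best: $104.

$104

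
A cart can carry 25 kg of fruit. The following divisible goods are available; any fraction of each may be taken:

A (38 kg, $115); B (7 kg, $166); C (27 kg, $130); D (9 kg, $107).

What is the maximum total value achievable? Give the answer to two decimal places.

316.33

Take in order of value per unit:
- B (166/7 per unit): all 7 → value 166, running total 166.00
- D (107/9 per unit): all 9 → value 107, running total 273.00
- C (130/27 per unit): 9 of 27 → value 9×130/27 = 43.3333, running total 316.33
Total 316.33.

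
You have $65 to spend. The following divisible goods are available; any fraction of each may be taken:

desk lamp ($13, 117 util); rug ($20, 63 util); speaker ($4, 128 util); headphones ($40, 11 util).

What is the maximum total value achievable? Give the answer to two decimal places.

315.70

Take in order of value per unit:
- speaker (128/4 per unit): all 4 → value 128, running total 128.00
- desk lamp (117/13 per unit): all 13 → value 117, running total 245.00
- rug (63/20 per unit): all 20 → value 63, running total 308.00
- headphones (11/40 per unit): 28 of 40 → value 28×11/40 = 7.7000, running total 315.70
Total 315.70.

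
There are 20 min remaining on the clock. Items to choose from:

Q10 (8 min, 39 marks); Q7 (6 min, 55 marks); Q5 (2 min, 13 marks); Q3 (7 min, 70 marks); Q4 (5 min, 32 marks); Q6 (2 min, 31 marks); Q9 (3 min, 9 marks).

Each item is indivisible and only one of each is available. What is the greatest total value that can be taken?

Check high-value combinations within 20 min:
- Q7+Q3+Q4+Q6: time 6+7+5+2=20, value 55+70+32+31=188
- Q7+Q5+Q3+Q6+Q9: time 6+2+7+2+3=20, value 55+13+70+31+9=178
- Q7+Q5+Q3+Q4: time 6+2+7+5=20, value 55+13+70+32=170
- Q7+Q5+Q3+Q6: time 6+2+7+2=17, value 55+13+70+31=169
Best: 188 marks.

188 marks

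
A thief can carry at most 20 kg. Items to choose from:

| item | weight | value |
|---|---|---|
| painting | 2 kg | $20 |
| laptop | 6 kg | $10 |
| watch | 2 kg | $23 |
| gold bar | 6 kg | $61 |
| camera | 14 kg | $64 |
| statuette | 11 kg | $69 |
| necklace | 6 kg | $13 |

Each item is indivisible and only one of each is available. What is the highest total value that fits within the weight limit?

$153

Check high-value combinations within 20 kg:
- watch+gold bar+statuette: weight 2+6+11=19, value 23+61+69=153
- painting+gold bar+statuette: weight 2+6+11=19, value 20+61+69=150
- gold bar+statuette: weight 6+11=17, value 61+69=130
- gold bar+camera: weight 6+14=20, value 61+64=125
Best: $153.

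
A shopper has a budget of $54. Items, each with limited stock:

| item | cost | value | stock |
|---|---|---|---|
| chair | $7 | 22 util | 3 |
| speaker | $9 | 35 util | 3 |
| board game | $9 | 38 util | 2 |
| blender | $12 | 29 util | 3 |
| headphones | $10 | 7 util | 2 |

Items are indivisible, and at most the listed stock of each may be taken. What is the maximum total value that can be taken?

203 util

Top feasible selections:
- 1×chair + 3×speaker + 2×board game: cost 52, value 203
- 2×chair + 2×speaker + 2×board game: cost 50, value 190
- 2×chair + 3×speaker + 1×board game: cost 50, value 187
Best: 203 util.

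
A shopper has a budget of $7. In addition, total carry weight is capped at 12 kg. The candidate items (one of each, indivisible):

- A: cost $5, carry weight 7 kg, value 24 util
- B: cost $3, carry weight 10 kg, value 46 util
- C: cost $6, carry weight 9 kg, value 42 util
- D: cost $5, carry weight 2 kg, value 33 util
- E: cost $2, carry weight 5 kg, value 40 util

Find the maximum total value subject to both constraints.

Feasible sets respecting both limits:
- D+E: cost 7, carry weight 7, value 73
- A+E: cost 7, carry weight 12, value 64
- B: cost 3, carry weight 10, value 46
Best: 73 util.

73 util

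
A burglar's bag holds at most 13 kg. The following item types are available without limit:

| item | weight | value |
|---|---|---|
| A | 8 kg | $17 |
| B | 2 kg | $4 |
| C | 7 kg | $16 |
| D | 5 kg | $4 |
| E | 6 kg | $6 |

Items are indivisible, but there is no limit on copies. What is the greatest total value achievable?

$28

Best value-per-unit is C at 16/7; filling with it alone gives 1×16 = 16.
Optimal mix: 3×B + 1×C → weight 13, value 28.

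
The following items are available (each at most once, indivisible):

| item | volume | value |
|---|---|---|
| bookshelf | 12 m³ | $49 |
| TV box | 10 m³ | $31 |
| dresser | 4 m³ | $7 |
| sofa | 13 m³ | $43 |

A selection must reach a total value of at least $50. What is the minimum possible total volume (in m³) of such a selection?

Subsets with value ≥ 50, sorted by total volume:
- bookshelf+dresser: volume 16, value 56
- dresser+sofa: volume 17, value 50
- bookshelf+TV box: volume 22, value 80
- TV box+sofa: volume 23, value 74
Minimum volume: 16 m³.

16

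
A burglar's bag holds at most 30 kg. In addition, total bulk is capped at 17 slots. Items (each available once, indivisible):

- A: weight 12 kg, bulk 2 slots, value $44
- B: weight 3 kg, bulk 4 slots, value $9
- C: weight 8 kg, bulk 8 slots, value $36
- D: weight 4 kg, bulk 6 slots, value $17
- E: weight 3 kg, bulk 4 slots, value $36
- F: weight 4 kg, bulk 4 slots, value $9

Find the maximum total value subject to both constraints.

Feasible sets respecting both limits:
- A+C+E: weight 23, bulk 14, value 116
- A+B+D+E: weight 22, bulk 16, value 106
- A+D+E+F: weight 23, bulk 16, value 106
Best: $116.

$116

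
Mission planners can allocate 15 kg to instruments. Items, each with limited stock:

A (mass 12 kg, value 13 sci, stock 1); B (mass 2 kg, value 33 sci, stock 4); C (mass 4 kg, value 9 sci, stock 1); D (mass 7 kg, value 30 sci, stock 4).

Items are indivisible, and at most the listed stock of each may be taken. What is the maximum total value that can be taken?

Best selections within mass 15 and stock limits:
- 4×B + 1×D: mass 15, value 162
- 4×B + 1×C: mass 12, value 141
- 4×B: mass 8, value 132
- 3×B + 1×D: mass 13, value 129
Best: 162 sci.

162 sci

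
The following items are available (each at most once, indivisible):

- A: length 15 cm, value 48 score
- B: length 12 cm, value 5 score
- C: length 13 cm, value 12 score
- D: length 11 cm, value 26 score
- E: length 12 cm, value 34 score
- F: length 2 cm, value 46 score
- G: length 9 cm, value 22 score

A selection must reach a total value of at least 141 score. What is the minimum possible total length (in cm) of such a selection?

Subsets with value ≥ 141, sorted by total length:
- A+D+F+G: length 37, value 142
- A+E+F+G: length 38, value 150
Minimum length: 37 cm.

37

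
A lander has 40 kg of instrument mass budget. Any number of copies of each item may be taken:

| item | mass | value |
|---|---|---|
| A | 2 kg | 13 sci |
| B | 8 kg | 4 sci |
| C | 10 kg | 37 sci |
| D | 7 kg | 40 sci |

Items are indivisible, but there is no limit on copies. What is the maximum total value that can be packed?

260 sci

Best value-per-unit is A at 13/2, and filling with it alone uses mass 20×2=40. No mix of the others beats 20×13 = 260.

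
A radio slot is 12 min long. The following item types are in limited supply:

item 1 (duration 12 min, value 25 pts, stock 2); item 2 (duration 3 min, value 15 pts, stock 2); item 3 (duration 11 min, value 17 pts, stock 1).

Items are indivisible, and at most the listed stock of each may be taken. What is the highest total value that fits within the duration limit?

30 pts

Best selections within duration 12 and stock limits:
- 2×item 2: duration 6, value 30
- 1×item 1: duration 12, value 25
- 1×item 3: duration 11, value 17
- 1×item 2: duration 3, value 15
Best: 30 pts.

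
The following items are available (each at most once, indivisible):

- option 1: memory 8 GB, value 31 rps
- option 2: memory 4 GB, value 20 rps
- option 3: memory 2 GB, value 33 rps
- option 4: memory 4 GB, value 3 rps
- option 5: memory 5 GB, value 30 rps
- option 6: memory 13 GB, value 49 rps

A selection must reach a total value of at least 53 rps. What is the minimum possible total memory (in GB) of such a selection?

Subsets with value ≥ 53, sorted by total memory:
- option 2+option 3: memory 6, value 53
- option 3+option 5: memory 7, value 63
- option 1+option 3: memory 10, value 64
Minimum memory: 6 GB.

6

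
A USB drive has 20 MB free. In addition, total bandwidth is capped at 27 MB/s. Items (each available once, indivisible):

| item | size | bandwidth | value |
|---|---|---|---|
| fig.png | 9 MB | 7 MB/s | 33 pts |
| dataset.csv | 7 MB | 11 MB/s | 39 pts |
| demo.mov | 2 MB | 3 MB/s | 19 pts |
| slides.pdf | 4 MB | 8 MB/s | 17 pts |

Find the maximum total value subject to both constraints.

91 pts

Feasible sets respecting both limits:
- fig.png+dataset.csv+demo.mov: size 18, bandwidth 21, value 91
- fig.png+dataset.csv+slides.pdf: size 20, bandwidth 26, value 89
- dataset.csv+demo.mov+slides.pdf: size 13, bandwidth 22, value 75
- fig.png+dataset.csv: size 16, bandwidth 18, value 72
Best: 91 pts.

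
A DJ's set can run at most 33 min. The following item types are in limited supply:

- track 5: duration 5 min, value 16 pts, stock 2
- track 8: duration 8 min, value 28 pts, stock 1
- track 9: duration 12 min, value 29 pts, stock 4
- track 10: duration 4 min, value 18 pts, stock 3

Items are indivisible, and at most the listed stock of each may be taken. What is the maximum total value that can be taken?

Top feasible selections:
- 2×track 5 + 1×track 8 + 3×track 10: duration 30, value 114
- 1×track 8 + 1×track 9 + 3×track 10: duration 32, value 111
Best: 114 pts.

114 pts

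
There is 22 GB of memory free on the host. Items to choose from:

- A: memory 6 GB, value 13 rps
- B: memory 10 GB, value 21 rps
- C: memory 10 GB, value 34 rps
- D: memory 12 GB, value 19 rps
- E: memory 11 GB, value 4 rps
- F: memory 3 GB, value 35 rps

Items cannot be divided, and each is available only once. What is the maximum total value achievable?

82 rps

Check high-value combinations within 22 GB:
- A+C+F: memory 6+10+3=19, value 13+34+35=82
- C+F: memory 10+3=13, value 34+35=69
- A+B+F: memory 6+10+3=19, value 13+21+35=69
- A+D+F: memory 6+12+3=21, value 13+19+35=67
Best: 82 rps.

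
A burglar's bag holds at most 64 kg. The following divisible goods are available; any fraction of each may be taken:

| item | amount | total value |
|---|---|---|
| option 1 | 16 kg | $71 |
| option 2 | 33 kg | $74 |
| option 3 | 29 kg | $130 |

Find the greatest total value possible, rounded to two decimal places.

243.61

Take in order of value per unit:
- option 3 (130/29 per unit): all 29 → value 130, running total 130.00
- option 1 (71/16 per unit): all 16 → value 71, running total 201.00
- option 2 (74/33 per unit): 19 of 33 → value 19×74/33 = 42.6061, running total 243.61
Total 243.61.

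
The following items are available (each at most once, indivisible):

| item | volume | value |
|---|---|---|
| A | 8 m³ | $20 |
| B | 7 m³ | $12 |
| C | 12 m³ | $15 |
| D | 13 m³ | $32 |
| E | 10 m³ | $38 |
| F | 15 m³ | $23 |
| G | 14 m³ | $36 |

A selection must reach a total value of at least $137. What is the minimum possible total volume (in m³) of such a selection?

Subsets with value ≥ 137, sorted by total volume:
- A+B+D+E+G: volume 52, value 138
- A+C+D+E+G: volume 57, value 141
- B+D+E+F+G: volume 59, value 141
- A+D+E+F+G: volume 60, value 149
Minimum volume: 52 m³.

52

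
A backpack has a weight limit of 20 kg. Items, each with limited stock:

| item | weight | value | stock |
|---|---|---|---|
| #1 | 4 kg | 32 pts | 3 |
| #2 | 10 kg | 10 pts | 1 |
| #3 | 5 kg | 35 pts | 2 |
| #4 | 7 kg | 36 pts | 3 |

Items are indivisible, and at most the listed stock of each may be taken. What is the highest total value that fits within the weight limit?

Best selections within weight 20 and stock limits:
- 2×#1 + 1×#3 + 1×#4: weight 20, value 135
- 2×#1 + 2×#3: weight 18, value 134
- 3×#1 + 1×#4: weight 19, value 132
- 3×#1 + 1×#3: weight 17, value 131
Best: 135 pts.

135 pts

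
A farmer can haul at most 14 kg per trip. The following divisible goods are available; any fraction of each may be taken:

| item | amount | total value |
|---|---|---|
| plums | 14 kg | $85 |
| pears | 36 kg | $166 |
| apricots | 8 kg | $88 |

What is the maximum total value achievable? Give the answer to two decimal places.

124.43

Take in order of value per unit:
- apricots (88/8 per unit): all 8 → value 88, running total 88.00
- plums (85/14 per unit): 6 of 14 → value 6×85/14 = 36.4286, running total 124.43
Total 124.43.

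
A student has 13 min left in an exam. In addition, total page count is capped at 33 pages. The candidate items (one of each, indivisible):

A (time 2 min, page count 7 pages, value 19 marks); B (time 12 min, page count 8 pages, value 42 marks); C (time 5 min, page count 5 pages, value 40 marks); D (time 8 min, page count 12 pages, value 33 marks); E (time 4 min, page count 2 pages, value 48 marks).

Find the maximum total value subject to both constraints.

107 marks

Feasible sets respecting both limits:
- A+C+E: time 11, page count 14, value 107
- C+E: time 9, page count 7, value 88
- D+E: time 12, page count 14, value 81
- C+D: time 13, page count 17, value 73
Best: 107 marks.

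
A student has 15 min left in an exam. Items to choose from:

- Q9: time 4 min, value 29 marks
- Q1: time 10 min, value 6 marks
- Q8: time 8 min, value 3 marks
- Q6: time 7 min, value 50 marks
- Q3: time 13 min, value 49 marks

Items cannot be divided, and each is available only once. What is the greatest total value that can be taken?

This is a 0/1 knapsack; check combinations near the capacity.
- Q9+Q6: time 4+7=11, value 29+50=79
- Q8+Q6: time 8+7=15, value 3+50=53
- Q6: time 7, value 50
- Q3: time 13, value 49
- Q9+Q1: time 4+10=14, value 29+6=35
Best: 79 marks.

79 marks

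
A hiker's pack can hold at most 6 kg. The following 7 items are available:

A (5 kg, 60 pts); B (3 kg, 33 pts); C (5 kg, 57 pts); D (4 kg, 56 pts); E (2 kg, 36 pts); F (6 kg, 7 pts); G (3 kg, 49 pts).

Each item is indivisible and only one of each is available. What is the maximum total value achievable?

This is a 0/1 knapsack; check combinations near the capacity.
- D+E: weight 4+2=6, value 56+36=92
- E+G: weight 2+3=5, value 36+49=85
- B+G: weight 3+3=6, value 33+49=82
- B+E: weight 3+2=5, value 33+36=69
- A: weight 5, value 60
Best: 92 pts.

92 pts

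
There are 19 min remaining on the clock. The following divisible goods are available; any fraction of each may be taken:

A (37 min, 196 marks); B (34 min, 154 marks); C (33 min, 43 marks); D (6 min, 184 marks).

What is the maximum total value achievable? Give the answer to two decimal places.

Take in order of value per unit:
- D (184/6 per unit): all 6 → value 184, running total 184.00
- A (196/37 per unit): 13 of 37 → value 13×196/37 = 68.8649, running total 252.86
Total 252.86.

252.86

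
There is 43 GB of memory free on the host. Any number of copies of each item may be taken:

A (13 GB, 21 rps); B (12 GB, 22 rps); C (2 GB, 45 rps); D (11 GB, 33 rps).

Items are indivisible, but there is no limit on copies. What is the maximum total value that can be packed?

945 rps

Best value-per-unit is C at 45/2, and filling with it alone uses memory 21×2=42. No mix of the others beats 21×45 = 945.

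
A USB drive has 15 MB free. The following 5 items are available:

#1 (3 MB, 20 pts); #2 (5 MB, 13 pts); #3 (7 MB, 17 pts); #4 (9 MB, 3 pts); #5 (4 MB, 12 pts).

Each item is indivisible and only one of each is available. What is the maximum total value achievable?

50 pts

Check high-value combinations within 15 MB:
- #1+#2+#3: size 3+5+7=15, value 20+13+17=50
- #1+#3+#5: size 3+7+4=14, value 20+17+12=49
- #1+#2+#5: size 3+5+4=12, value 20+13+12=45
- #1+#3: size 3+7=10, value 20+17=37
Best: 50 pts.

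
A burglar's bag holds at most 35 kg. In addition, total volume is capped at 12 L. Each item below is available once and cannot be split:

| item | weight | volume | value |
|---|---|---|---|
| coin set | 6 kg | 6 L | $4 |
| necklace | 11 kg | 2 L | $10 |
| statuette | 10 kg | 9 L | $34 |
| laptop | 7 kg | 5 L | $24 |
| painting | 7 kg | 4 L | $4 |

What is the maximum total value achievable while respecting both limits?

$44

Feasible sets respecting both limits:
- necklace+statuette: weight 21, volume 11, value 44
- necklace+laptop+painting: weight 25, volume 11, value 38
- statuette: weight 10, volume 9, value 34
- necklace+laptop: weight 18, volume 7, value 34
Best: $44.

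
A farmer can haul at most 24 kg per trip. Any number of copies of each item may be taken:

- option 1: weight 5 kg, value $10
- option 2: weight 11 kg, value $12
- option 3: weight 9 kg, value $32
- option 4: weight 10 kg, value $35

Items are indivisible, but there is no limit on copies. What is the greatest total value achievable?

$77

Best value-per-unit is option 3 at 32/9; filling with it alone gives 2×32 = 64.
Optimal mix: 1×option 1 + 1×option 3 + 1×option 4 → weight 24, value 77.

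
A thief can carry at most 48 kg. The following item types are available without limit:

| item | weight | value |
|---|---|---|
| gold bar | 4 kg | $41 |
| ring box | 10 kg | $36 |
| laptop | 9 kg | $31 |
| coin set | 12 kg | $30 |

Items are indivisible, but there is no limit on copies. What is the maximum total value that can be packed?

$492

Best value-per-unit is gold bar at 41/4, and filling with it alone uses weight 12×4=48. No mix of the others beats 12×41 = 492.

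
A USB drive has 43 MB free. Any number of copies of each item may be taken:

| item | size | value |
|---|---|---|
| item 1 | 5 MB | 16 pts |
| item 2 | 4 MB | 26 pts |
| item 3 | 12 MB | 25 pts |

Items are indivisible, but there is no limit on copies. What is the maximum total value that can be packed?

Best value-per-unit is item 2 at 26/4, and filling with it alone uses size 10×4=40. No mix of the others beats 10×26 = 260.

260 pts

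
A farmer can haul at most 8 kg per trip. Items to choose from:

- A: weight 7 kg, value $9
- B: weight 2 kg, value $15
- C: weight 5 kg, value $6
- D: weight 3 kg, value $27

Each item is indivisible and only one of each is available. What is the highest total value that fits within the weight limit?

Check high-value combinations within 8 kg:
- B+D: weight 2+3=5, value 15+27=42
- C+D: weight 5+3=8, value 6+27=33
- D: weight 3, value 27
- B+C: weight 2+5=7, value 15+6=21
- B: weight 2, value 15
Best: $42.

$42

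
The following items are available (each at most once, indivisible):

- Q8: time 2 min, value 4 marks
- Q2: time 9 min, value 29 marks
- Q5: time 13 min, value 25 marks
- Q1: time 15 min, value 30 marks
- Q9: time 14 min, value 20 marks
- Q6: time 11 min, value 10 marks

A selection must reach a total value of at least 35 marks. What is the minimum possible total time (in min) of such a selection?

20

Subsets with value ≥ 35, sorted by total time:
- Q2+Q6: time 20, value 39
- Q2+Q5: time 22, value 54
- Q8+Q2+Q6: time 22, value 43
Minimum time: 20 min.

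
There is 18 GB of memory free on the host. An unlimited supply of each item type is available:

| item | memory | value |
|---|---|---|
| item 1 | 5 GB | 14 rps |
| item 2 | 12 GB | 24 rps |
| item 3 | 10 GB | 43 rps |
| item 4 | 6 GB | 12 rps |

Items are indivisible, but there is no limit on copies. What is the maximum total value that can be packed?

57 rps

Best value-per-unit is item 3 at 43/10; filling with it alone gives 1×43 = 43.
Optimal mix: 1×item 1 + 1×item 3 → memory 15, value 57.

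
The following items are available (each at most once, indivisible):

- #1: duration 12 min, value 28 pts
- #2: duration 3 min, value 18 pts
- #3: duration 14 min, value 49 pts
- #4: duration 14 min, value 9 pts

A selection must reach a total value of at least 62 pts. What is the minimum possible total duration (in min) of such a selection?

Subsets with value ≥ 62, sorted by total duration:
- #2+#3: duration 17, value 67
- #1+#3: duration 26, value 77
- #1+#2+#3: duration 29, value 95
- #2+#3+#4: duration 31, value 76
Minimum duration: 17 min.

17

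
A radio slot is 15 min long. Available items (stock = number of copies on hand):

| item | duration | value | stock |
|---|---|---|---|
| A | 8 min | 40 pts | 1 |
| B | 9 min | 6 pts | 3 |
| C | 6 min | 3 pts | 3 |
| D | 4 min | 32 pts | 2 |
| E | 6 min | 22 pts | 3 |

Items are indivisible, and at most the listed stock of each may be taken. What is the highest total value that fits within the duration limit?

86 pts

Best selections within duration 15 and stock limits:
- 2×D + 1×E: duration 14, value 86
- 1×A + 1×D: duration 12, value 72
- 1×C + 2×D: duration 14, value 67
Best: 86 pts.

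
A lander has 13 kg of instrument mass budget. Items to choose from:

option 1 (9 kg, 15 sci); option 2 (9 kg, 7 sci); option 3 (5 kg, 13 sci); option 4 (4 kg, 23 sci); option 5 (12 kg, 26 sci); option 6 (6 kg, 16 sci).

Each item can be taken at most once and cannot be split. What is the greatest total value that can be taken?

39 sci

Check high-value combinations within 13 kg:
- option 4+option 6: mass 4+6=10, value 23+16=39
- option 1+option 4: mass 9+4=13, value 15+23=38
- option 3+option 4: mass 5+4=9, value 13+23=36
- option 2+option 4: mass 9+4=13, value 7+23=30
- option 3+option 6: mass 5+6=11, value 13+16=29
Best: 39 sci.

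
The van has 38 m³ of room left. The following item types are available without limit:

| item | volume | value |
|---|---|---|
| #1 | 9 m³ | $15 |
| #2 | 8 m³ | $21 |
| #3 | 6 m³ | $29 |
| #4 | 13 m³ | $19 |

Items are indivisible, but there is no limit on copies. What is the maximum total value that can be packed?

$174

Best value-per-unit is #3 at 29/6, and filling with it alone uses volume 6×6=36. No mix of the others beats 6×29 = 174.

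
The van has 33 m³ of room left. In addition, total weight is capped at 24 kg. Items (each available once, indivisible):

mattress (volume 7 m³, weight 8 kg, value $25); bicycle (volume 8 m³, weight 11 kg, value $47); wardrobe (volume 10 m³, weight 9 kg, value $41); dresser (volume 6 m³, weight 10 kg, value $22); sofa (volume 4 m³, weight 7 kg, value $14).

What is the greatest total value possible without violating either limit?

Feasible sets respecting both limits:
- bicycle+wardrobe: volume 18, weight 20, value 88
- mattress+wardrobe+sofa: volume 21, weight 24, value 80
- mattress+bicycle: volume 15, weight 19, value 72
Best: $88.

$88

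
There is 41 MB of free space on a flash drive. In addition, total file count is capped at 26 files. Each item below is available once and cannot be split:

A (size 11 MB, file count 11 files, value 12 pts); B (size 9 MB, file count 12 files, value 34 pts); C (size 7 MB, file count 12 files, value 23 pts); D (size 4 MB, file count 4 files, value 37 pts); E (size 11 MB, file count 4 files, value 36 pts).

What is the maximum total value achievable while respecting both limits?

Feasible sets respecting both limits:
- B+D+E: size 24, file count 20, value 107
- C+D+E: size 22, file count 20, value 96
- A+D+E: size 26, file count 19, value 85
Best: 107 pts.

107 pts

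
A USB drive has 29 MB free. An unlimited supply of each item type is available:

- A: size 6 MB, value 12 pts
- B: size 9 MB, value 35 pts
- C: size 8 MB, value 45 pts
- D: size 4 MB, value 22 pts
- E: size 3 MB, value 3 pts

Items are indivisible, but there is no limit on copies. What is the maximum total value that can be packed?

157 pts

Best value-per-unit is C at 45/8; filling with it alone gives 3×45 = 135.
Optimal mix: 3×C + 1×D → size 28, value 157.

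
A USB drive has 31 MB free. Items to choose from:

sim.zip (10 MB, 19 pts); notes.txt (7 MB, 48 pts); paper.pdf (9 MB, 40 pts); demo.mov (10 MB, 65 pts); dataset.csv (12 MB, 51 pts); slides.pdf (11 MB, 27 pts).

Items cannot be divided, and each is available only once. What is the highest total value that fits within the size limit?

This is a 0/1 knapsack; check combinations near the capacity.
- notes.txt+demo.mov+dataset.csv: size 7+10+12=29, value 48+65+51=164
- paper.pdf+demo.mov+dataset.csv: size 9+10+12=31, value 40+65+51=156
- notes.txt+paper.pdf+demo.mov: size 7+9+10=26, value 48+40+65=153
- notes.txt+demo.mov+slides.pdf: size 7+10+11=28, value 48+65+27=140
- notes.txt+paper.pdf+dataset.csv: size 7+9+12=28, value 48+40+51=139
Best: 164 pts.

164 pts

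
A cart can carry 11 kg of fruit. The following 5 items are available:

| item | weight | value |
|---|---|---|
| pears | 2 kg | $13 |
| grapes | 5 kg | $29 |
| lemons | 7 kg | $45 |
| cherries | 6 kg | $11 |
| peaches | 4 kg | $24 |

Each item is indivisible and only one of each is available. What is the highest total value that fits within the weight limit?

Check high-value combinations within 11 kg:
- lemons+peaches: weight 7+4=11, value 45+24=69
- pears+grapes+peaches: weight 2+5+4=11, value 13+29+24=66
- pears+lemons: weight 2+7=9, value 13+45=58
- grapes+peaches: weight 5+4=9, value 29+24=53
Best: $69.

$69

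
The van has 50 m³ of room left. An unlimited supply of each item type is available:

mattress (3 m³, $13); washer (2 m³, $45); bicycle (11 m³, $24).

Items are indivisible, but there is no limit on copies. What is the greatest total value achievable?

$1125

Best value-per-unit is washer at 45/2, and filling with it alone uses volume 25×2=50. No mix of the others beats 25×45 = 1125.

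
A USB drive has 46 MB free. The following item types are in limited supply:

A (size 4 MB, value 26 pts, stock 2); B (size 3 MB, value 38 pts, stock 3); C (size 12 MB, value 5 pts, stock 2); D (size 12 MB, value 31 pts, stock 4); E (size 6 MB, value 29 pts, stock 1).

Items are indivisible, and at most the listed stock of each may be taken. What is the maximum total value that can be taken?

231 pts

Top feasible selections:
- 1×A + 3×B + 2×D + 1×E: size 43, value 231
- 2×A + 3×B + 2×D: size 41, value 228
- 2×A + 3×B + 1×D + 1×E: size 35, value 226
Best: 231 pts.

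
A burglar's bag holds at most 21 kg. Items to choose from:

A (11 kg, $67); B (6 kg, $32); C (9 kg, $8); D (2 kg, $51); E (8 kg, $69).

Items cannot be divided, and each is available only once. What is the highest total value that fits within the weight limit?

$187

Check high-value combinations within 21 kg:
- A+D+E: weight 11+2+8=21, value 67+51+69=187
- B+D+E: weight 6+2+8=16, value 32+51+69=152
- A+B+D: weight 11+6+2=19, value 67+32+51=150
Best: $187.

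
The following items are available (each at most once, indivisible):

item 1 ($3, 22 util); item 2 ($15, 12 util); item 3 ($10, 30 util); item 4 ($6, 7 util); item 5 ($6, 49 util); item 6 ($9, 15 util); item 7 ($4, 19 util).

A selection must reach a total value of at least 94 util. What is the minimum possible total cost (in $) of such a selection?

19

Subsets with value ≥ 94, sorted by total cost:
- item 1+item 3+item 5: cost 19, value 101
- item 1+item 4+item 5+item 7: cost 19, value 97
- item 3+item 5+item 7: cost 20, value 98
- item 1+item 5+item 6+item 7: cost 22, value 105
Minimum cost: 19 $.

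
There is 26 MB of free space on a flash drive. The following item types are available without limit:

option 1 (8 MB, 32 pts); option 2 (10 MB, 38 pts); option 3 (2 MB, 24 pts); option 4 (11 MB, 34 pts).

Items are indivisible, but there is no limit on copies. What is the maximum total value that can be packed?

Best value-per-unit is option 3 at 24/2, and filling with it alone uses size 13×2=26. No mix of the others beats 13×24 = 312.

312 pts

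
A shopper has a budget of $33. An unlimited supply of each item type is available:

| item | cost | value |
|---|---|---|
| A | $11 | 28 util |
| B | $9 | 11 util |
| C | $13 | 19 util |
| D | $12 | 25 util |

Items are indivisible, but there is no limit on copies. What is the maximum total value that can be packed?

84 util

Best value-per-unit is A at 28/11, and filling with it alone uses cost 3×11=33. No mix of the others beats 3×28 = 84.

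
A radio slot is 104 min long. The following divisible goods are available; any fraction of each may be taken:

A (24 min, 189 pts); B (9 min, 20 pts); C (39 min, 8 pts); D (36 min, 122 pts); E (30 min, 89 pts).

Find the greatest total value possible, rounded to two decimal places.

Take in order of value per unit:
- A (189/24 per unit): all 24 → value 189, running total 189.00
- D (122/36 per unit): all 36 → value 122, running total 311.00
- E (89/30 per unit): all 30 → value 89, running total 400.00
- B (20/9 per unit): all 9 → value 20, running total 420.00
- C (8/39 per unit): 5 of 39 → value 5×8/39 = 1.0256, running total 421.03
Total 421.03.

421.03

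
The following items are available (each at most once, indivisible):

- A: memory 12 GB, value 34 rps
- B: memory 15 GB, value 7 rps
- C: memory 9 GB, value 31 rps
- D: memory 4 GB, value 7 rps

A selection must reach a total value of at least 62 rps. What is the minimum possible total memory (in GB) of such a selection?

21

Subsets with value ≥ 62, sorted by total memory:
- A+C: memory 21, value 65
- A+C+D: memory 25, value 72
- A+B+C: memory 36, value 72
Minimum memory: 21 GB.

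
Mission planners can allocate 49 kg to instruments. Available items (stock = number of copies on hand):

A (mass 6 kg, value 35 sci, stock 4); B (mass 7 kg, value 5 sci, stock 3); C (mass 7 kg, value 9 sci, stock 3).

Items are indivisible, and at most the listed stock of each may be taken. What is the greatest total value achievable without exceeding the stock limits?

167 sci

Top feasible selections:
- 4×A + 3×C: mass 45, value 167
- 4×A + 1×B + 2×C: mass 45, value 163
- 4×A + 2×B + 1×C: mass 45, value 159
Best: 167 sci.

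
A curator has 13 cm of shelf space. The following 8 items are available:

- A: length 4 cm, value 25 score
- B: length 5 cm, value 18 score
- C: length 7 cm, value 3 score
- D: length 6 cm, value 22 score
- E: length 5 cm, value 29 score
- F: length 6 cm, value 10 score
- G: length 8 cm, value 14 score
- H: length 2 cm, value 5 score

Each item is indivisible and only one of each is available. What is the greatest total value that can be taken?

This is a 0/1 knapsack; check combinations near the capacity.
- A+E+H: length 4+5+2=11, value 25+29+5=59
- D+E+H: length 6+5+2=13, value 22+29+5=56
- A+E: length 4+5=9, value 25+29=54
- A+D+H: length 4+6+2=12, value 25+22+5=52
- B+E+H: length 5+5+2=12, value 18+29+5=52
Best: 59 score.

59 score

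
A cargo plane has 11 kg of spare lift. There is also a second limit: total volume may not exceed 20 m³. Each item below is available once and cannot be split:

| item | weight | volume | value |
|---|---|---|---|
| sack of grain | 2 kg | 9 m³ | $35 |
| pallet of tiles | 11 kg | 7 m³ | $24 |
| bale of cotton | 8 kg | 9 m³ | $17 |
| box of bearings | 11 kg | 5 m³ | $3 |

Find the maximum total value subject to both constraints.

Feasible sets respecting both limits:
- sack of grain+bale of cotton: weight 10, volume 18, value 52
- sack of grain: weight 2, volume 9, value 35
- pallet of tiles: weight 11, volume 7, value 24
- bale of cotton: weight 8, volume 9, value 17
Best: $52.

$52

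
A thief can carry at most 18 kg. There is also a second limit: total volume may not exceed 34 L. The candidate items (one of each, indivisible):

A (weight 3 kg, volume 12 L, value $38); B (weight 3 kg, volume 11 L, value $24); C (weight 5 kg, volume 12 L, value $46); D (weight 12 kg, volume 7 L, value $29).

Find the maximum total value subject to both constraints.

Feasible sets respecting both limits:
- A+B+D: weight 18, volume 30, value 91
- A+C: weight 8, volume 24, value 84
- C+D: weight 17, volume 19, value 75
- B+C: weight 8, volume 23, value 70
Best: $91.

$91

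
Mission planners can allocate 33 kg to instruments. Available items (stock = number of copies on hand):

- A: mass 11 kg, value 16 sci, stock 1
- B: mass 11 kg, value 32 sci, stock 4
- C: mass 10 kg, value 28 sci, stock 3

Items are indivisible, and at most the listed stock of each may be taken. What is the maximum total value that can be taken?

Best selections within mass 33 and stock limits:
- 3×B: mass 33, value 96
- 2×B + 1×C: mass 32, value 92
- 1×B + 2×C: mass 31, value 88
Best: 96 sci.

96 sci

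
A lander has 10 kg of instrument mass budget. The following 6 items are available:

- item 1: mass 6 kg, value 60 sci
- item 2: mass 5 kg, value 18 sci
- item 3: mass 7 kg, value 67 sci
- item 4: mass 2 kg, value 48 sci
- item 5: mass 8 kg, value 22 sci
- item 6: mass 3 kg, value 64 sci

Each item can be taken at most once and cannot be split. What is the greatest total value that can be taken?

This is a 0/1 knapsack; check combinations near the capacity.
- item 3+item 6: mass 7+3=10, value 67+64=131
- item 2+item 4+item 6: mass 5+2+3=10, value 18+48+64=130
- item 1+item 6: mass 6+3=9, value 60+64=124
Best: 131 sci.

131 sci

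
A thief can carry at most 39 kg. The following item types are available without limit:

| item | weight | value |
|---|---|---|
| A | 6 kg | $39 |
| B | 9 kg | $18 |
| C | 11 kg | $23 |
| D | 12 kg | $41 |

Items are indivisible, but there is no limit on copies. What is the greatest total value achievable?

Best value-per-unit is A at 39/6, and filling with it alone uses weight 6×6=36. No mix of the others beats 6×39 = 234.

$234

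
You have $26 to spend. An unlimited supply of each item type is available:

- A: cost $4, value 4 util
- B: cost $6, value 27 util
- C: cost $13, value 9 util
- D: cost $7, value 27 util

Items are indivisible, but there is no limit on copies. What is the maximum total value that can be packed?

108 util

Best value-per-unit is B at 27/6, and filling with it alone uses cost 4×6=24. No mix of the others beats 4×27 = 108.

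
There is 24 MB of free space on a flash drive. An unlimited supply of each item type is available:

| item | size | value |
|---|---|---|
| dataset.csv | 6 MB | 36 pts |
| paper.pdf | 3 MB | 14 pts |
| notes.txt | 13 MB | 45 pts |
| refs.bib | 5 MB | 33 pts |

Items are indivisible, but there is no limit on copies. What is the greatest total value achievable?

149 pts

Best value-per-unit is refs.bib at 33/5; filling with it alone gives 4×33 = 132.
Optimal mix: 1×dataset.csv + 1×paper.pdf + 3×refs.bib → size 24, value 149.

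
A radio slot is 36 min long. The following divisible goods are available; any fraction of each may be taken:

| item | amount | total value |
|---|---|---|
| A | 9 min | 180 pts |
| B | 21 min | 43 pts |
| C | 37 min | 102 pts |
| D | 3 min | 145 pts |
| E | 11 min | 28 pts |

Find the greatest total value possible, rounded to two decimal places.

Take in order of value per unit:
- D (145/3 per unit): all 3 → value 145, running total 145.00
- A (180/9 per unit): all 9 → value 180, running total 325.00
- C (102/37 per unit): 24 of 37 → value 24×102/37 = 66.1622, running total 391.16
Total 391.16.

391.16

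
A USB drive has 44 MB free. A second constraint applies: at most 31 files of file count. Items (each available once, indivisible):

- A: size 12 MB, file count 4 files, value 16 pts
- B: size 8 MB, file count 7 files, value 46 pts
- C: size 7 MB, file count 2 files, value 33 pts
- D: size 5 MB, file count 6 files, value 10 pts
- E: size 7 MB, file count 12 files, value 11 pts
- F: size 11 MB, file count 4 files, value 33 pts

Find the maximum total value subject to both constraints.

138 pts

Feasible sets respecting both limits:
- A+B+C+D+F: size 43, file count 23, value 138
- B+C+D+E+F: size 38, file count 31, value 133
- A+B+C+F: size 38, file count 17, value 128
Best: 138 pts.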